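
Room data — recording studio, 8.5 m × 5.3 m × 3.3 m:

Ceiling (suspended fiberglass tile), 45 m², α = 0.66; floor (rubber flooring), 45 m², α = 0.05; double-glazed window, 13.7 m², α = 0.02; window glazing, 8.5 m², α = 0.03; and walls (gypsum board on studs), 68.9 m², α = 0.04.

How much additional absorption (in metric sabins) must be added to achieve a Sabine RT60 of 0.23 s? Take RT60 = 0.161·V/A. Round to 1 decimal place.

Summing Sᵢαᵢ: 29.700 + 2.250 + 0.274 + 0.255 + 2.756 → A₁ = 35.235 sabins.
Target A₂ = 0.161·148.665/0.23 = 104.065 sabins (V = 148.665 m³).
ΔA = A₂ − A₁ = 104.065 − 35.235 = 68.8 sabins.

68.8 sabins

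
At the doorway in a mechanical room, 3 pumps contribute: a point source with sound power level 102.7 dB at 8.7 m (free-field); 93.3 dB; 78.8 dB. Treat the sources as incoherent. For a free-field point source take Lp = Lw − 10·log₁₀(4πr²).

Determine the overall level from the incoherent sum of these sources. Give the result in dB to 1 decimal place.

Source at 8.7 m: Lp = 102.7 − 10·log₁₀(4π·8.7²) = 102.7 − 10·log₁₀(951.149) = 72.9 dB.
Σ 10^(Lᵢ/10) = 2.233e+09.
L_total = 10·log₁₀(2.233e+09) = 93.5 dB.

93.5 dB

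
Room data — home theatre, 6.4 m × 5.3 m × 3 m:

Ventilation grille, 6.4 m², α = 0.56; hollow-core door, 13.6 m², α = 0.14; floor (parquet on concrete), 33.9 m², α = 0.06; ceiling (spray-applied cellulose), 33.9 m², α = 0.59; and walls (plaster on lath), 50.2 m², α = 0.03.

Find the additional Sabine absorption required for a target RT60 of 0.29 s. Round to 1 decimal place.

A₁ = Σ Sᵢαᵢ = 6.4·0.56 + 13.6·0.14 + 33.9·0.06 + 33.9·0.59 + 50.2·0.03 = 29.029 sabins.
V = 101.76 m³. Required absorption A₂ = 0.161 × 101.76 / 0.29 = 56.494 sabins.
ΔA = A₂ − A₁ = 56.494 − 29.029 = 27.5 sabins.

27.5 sabins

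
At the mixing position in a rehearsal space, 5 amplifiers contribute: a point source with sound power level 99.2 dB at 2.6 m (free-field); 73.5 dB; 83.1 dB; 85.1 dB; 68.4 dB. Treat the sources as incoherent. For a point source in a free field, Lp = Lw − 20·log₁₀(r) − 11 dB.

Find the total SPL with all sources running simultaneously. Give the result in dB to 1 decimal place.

88.2 dB

Source at 2.6 m: Lp = 99.2 − 20·log₁₀(2.6) − 11 = 79.9 dB.
Σ 10^(Lᵢ/10) = 6.548e+08.
L_total = 10·log₁₀(6.548e+08) = 88.2 dB.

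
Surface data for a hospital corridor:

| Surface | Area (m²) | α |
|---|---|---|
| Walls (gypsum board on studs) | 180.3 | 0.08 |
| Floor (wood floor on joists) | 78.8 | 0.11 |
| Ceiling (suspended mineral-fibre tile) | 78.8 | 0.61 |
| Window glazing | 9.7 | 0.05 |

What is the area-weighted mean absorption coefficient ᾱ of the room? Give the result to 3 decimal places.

Total surface area S = 347.6 m².
Σ(Sᵢαᵢ) = 180.3*0.08 + 78.8*0.11 + 78.8*0.61 + 9.7*0.05 = 71.645.
ᾱ = A/S = 0.206.

0.206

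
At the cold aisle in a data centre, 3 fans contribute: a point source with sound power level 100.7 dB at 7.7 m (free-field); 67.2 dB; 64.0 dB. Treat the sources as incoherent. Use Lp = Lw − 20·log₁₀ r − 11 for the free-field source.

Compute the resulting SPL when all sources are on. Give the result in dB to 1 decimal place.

Source at 7.7 m: Lp = 100.7 − 20·log₁₀(7.7) − 11 = 72.0 dB.
Σ 10^(Lᵢ/10) = 2.361e+07.
L_total = 10·log₁₀(2.361e+07) = 73.7 dB.

73.7 dB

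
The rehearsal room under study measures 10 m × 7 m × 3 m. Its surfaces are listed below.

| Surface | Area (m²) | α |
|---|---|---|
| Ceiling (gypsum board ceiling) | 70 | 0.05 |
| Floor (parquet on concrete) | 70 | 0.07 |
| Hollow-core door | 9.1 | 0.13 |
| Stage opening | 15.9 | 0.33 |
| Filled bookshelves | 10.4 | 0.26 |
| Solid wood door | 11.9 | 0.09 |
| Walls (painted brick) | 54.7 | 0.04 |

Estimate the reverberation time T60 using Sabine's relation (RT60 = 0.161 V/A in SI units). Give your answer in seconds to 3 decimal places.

Equivalent absorption area: A = 70·0.05 + 70·0.07 + 9.1·0.13 + 15.9·0.33 + 10.4·0.26 + 11.9·0.09 + 54.7·0.04 = 20.793 m².
Volume V = 10 × 7 × 3 = 210 m³.
T = 0.161 V/A = 0.161·210/20.793 = 1.626 s.

1.626 s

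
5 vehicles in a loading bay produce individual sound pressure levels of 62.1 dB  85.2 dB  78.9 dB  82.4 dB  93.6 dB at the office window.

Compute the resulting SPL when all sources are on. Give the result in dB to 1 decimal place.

94.6 dB

Σ 10^(Lᵢ/10) = 2.875e+09.
Combined level = 10 log₁₀(2.875e+09) = 94.6 dB.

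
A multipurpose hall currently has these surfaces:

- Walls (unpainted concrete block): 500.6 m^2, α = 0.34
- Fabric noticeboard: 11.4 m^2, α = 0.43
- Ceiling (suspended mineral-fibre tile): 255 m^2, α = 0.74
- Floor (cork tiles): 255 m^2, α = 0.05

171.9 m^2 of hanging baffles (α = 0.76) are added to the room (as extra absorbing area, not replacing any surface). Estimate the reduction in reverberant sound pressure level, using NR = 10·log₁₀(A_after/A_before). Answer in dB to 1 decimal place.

Total absorption A_before = 500.6×0.34 + 11.4×0.43 + 255×0.74 + 255×0.05
  = 170.204 + 4.902 + 188.700 + 12.750 = 376.556 m^2 sabins.
Treatment contributes 171.9·0.76 = 130.644 sabins.
A_after = 376.556 + 130.644 = 507.200 sabins.
NR = 10·log₁₀(507.200/376.556) = 1.3 dB.

1.3 dB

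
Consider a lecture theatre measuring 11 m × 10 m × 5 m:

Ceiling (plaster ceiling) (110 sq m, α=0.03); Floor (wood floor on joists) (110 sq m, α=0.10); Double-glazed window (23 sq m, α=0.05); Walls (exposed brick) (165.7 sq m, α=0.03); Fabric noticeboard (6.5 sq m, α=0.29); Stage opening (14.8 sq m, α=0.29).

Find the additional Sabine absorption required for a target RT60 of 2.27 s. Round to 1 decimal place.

A₁ = Σ Sᵢαᵢ = 110*0.03 + 110*0.10 + 23*0.05 + 165.7*0.03 + 6.5*0.29 + 14.8*0.29 = 26.598 sabins.
V = 550 m³. Required absorption A₂ = 0.161 × 550 / 2.27 = 39.009 sabins.
Shortfall: 39.009 − 26.598 = 12.4 sabins.

12.4 sabins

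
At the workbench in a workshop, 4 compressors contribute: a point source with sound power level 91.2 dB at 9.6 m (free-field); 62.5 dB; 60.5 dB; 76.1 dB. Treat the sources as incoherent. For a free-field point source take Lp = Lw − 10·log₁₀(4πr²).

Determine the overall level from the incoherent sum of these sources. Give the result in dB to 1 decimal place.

Source at 9.6 m: Lp = 91.2 − 10·log₁₀(4π·9.6²) = 91.2 − 10·log₁₀(1158.117) = 60.6 dB.
Converting to relative power and adding: 10^(60.6/10) + 10^(62.5/10) + 10^(60.5/10) + 10^(76.1/10) = 4.479e+07.
L_total = 10·log₁₀(4.479e+07) = 76.5 dB.

76.5 dB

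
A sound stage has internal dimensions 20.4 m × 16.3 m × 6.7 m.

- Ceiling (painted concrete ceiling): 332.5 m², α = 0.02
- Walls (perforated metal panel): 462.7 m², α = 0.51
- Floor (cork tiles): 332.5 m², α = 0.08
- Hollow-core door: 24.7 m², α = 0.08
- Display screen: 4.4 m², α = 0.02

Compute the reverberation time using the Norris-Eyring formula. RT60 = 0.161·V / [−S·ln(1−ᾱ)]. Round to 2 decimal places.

1.16 s

Total surface area S = 332.5 + 462.7 + 332.5 + 24.7 + 4.4 = 1156.8 m².
Absorption A = 332.5×0.02 + 462.7×0.51 + 332.5×0.08 + 24.7×0.08 + 4.4×0.02 = 271.291 sabins.
ᾱ = 271.291 / 1156.8 = 0.2345.
−S·ln(1−ᾱ) = −1156.8 × ln(1 − 0.2345) = 309.127.
V = 20.4 × 16.3 × 6.7 = 2227.884 m³.
RT60 = 0.161 × 2227.884 / 309.127 = 1.16 s.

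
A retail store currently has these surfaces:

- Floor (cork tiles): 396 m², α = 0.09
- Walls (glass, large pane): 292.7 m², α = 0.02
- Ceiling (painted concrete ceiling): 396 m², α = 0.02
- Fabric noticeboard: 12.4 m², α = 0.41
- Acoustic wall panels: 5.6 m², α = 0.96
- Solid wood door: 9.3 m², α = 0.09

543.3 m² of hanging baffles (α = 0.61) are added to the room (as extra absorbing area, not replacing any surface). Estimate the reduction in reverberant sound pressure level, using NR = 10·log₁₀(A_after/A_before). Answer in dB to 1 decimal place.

Summing Sᵢαᵢ: 35.640 + 5.854 + 7.920 + 5.084 + 5.376 + 0.837 → A_before = 60.711 sabins.
Treatment contributes 543.3·0.61 = 331.413 sabins.
New total A_after = 392.124 sabins.
Reduction = 10 log₁₀(A_after/A_before) = 10 log₁₀(6.4589) = 8.1 dB.

8.1 dB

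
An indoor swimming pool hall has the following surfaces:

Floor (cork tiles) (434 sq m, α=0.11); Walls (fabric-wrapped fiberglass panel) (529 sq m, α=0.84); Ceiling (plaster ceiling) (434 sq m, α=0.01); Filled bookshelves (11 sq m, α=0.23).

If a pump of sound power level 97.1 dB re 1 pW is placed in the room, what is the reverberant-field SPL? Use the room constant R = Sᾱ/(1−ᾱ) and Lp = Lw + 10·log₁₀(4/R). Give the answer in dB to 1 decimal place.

Σ(Sᵢαᵢ) = 434·0.11 + 529·0.84 + 434·0.01 + 11·0.23 = 498.970; total area S = 1408.0 sq m.
ᾱ = 0.3544, so room constant R = A/(1−ᾱ) = 772.878 sq m.
Lp = Lw + 10 log₁₀(4/R) = 97.1 -22.86 = 74.2 dB.

74.2 dB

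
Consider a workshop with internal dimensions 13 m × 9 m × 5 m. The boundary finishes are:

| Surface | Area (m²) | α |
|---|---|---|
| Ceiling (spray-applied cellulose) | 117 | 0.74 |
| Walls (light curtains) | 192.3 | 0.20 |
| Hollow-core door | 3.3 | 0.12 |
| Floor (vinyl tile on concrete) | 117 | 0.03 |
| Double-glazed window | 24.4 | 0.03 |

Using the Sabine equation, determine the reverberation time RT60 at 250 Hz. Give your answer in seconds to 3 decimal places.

0.726 sec

A = Σ Sᵢαᵢ = 117*0.74 + 192.3*0.20 + 3.3*0.12 + 117*0.03 + 24.4*0.03 = 129.678 sabins.
Volume V = 13 × 9 × 5 = 585 m³.
RT60 = 0.161 · V / A = 0.161 × 585 / 129.678 = 0.726 s.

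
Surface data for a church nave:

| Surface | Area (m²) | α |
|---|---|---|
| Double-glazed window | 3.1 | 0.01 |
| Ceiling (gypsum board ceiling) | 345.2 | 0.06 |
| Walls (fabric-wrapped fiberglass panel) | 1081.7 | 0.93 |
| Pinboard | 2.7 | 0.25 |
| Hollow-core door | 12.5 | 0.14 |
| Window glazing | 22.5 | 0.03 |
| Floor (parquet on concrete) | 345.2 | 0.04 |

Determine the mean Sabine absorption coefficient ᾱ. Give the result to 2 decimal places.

0.58

Total surface area S = 1812.9 m².
A = 3.1×0.01 + 345.2×0.06 + 1081.7×0.93 + 2.7×0.25 + 12.5×0.14 + 22.5×0.03 + 345.2×0.04 = 1043.632 sabins.
ᾱ = 1043.632 / 1812.9 = 0.58.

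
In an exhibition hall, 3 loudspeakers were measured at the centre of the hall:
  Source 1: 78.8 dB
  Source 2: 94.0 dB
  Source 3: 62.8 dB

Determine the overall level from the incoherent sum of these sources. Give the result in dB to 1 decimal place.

94.1 dB

Converting to relative power and adding: 10^(78.8/10) + 10^(94.0/10) + 10^(62.8/10) = 2.59e+09.
Back to dB: 10·log₁₀ Σ = 94.1 dB.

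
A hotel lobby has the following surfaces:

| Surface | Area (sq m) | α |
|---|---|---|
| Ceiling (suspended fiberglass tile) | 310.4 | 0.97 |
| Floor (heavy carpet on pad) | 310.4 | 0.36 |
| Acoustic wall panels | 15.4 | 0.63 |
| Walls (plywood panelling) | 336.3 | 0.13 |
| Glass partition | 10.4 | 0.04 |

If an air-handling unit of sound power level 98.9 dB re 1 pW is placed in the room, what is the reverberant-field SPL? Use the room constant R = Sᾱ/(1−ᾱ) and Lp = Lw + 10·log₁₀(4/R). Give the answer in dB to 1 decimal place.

Σ(Sᵢαᵢ) = 310.4·0.97 + 310.4·0.36 + 15.4·0.63 + 336.3·0.13 + 10.4·0.04 = 466.669; total area S = 982.9 sq m.
ᾱ = 466.669/982.9 = 0.4748; R = Sᾱ/(1−ᾱ) = 466.669/(1−0.4748) = 888.555 sq m.
Lp = 98.9 + 10·log₁₀(4/888.555) = 98.9 + (-23.47) = 75.4 dB.

75.4 dB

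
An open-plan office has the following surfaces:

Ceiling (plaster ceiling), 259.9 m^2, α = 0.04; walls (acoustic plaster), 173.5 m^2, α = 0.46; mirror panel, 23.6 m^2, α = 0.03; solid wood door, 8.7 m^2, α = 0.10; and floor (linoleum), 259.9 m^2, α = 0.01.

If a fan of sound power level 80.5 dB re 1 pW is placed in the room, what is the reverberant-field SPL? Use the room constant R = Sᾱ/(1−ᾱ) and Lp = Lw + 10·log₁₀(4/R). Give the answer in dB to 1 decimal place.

A = 94.383 sabins; S = 725.6 m^2.
ᾱ = 94.383/725.6 = 0.1301; R = Sᾱ/(1−ᾱ) = 94.383/(1−0.1301) = 108.499 m^2.
Lp = Lw + 10 log₁₀(4/R) = 80.5 -14.33 = 66.2 dB.

66.2 dB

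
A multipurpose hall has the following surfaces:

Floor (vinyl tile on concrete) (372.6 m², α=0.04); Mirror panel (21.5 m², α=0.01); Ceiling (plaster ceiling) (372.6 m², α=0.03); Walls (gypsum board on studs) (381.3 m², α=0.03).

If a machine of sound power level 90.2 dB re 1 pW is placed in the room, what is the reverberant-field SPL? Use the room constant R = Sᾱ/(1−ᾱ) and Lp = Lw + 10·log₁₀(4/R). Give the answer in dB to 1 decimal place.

Σ(Sᵢαᵢ) = 372.6×0.04 + 21.5×0.01 + 372.6×0.03 + 381.3×0.03 = 37.736; total area S = 1148.0 m².
ᾱ = 0.0329, so room constant R = A/(1−ᾱ) = 39.020 m².
Lp = Lw + 10 log₁₀(4/R) = 90.2 -9.89 = 80.3 dB.

80.3 dB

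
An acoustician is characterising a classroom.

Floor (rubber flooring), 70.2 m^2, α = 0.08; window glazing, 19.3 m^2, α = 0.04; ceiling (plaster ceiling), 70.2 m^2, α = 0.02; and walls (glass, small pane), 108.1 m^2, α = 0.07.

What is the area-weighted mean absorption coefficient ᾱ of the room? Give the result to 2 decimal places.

Total surface area S = 267.8 m^2.
Σ(Sᵢαᵢ) = 70.2*0.08 + 19.3*0.04 + 70.2*0.02 + 108.1*0.07 = 15.359.
ᾱ = 15.359 / 267.8 = 0.06.

0.06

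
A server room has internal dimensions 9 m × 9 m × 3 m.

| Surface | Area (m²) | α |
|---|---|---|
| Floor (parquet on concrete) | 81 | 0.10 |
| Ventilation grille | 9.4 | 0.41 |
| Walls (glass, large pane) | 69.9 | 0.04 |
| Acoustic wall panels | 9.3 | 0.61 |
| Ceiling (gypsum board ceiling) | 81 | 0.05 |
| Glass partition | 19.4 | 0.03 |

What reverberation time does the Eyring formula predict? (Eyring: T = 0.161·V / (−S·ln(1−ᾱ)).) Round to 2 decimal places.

S = Σ Sᵢ = 270.0 m².
Absorption A = 81×0.10 + 9.4×0.41 + 69.9×0.04 + 9.3×0.61 + 81×0.05 + 19.4×0.03 = 25.055 sabins.
ᾱ = 25.055 / 270.0 = 0.0928.
Eyring denominator: −S ln(1−ᾱ) = 26.296.
V = 9 × 9 × 3 = 243 m³.
RT60 = 0.161 × 243 / 26.296 = 1.49 s.

1.49 s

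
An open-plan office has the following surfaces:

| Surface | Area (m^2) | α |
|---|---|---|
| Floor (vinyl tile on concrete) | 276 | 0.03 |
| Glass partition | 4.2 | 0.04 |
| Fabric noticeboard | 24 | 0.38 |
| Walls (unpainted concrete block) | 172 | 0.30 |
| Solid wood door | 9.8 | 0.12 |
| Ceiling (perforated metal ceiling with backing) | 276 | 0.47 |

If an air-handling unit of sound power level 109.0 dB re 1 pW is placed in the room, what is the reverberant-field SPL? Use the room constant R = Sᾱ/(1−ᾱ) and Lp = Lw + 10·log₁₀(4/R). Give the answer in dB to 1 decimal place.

90.7 dB

Σ(Sᵢαᵢ) = 276·0.03 + 4.2·0.04 + 24·0.38 + 172·0.30 + 9.8·0.12 + 276·0.47 = 200.064; total area S = 762.0 m^2.
ᾱ = 200.064/762.0 = 0.2626; R = Sᾱ/(1−ᾱ) = 200.064/(1−0.2626) = 271.310 m^2.
Lp = Lw + 10 log₁₀(4/R) = 109.0 -18.31 = 90.7 dB.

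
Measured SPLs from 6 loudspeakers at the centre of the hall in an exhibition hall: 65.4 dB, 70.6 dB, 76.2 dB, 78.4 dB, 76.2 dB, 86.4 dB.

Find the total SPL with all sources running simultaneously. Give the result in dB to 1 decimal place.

87.8 dB

Converting to relative power and adding: 10^(65.4/10) + 10^(70.6/10) + 10^(76.2/10) + 10^(78.4/10) + 10^(76.2/10) + 10^(86.4/10) = 6.04e+08.
Back to dB: 10·log₁₀ Σ = 87.8 dB.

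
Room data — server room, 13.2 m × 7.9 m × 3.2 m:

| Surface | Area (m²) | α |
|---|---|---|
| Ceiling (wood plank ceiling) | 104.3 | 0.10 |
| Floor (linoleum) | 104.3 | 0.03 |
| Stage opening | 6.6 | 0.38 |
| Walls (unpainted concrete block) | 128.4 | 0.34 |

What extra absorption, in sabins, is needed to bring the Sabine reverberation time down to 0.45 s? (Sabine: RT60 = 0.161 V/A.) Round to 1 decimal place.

A₁ = Σ Sᵢαᵢ = 104.3×0.10 + 104.3×0.03 + 6.6×0.38 + 128.4×0.34 = 59.723 sabins.
Target A₂ = 0.161·333.696/0.45 = 119.389 sabins (V = 333.696 m³).
Shortfall: 119.389 − 59.723 = 59.7 sabins.

59.7 sabins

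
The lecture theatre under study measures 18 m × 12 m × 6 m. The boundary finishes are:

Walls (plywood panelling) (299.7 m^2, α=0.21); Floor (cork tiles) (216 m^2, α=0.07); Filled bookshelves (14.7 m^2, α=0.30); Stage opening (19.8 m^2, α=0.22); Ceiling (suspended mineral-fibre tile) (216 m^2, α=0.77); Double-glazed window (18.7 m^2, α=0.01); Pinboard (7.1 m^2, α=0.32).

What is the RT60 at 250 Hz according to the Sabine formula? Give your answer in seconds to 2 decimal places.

0.82 s

A = Σ Sᵢαᵢ = 299.7*0.21 + 216*0.07 + 14.7*0.30 + 19.8*0.22 + 216*0.77 + 18.7*0.01 + 7.1*0.32 = 255.602 sabins.
V = 18·12·6 = 1296 m³.
RT60 = 0.161 · V / A = 0.161 × 1296 / 255.602 = 0.82 s.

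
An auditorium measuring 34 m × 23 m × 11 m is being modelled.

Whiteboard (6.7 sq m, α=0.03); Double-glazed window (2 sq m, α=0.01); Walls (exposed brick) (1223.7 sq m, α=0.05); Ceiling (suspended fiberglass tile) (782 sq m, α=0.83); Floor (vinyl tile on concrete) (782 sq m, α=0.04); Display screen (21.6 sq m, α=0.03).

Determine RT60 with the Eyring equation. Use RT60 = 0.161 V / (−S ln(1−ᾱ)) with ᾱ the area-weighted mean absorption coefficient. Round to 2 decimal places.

S = Σ Sᵢ = 2818.0 sq m.
Σ(Sᵢαᵢ) = 6.7×0.03 + 2×0.01 + 1223.7×0.05 + 782×0.83 + 782×0.04 + 21.6×0.03 = 742.394.
ᾱ = 742.394 / 2818.0 = 0.2634.
−S·ln(1−ᾱ) = −2818.0 × ln(1 − 0.2634) = 861.492.
V = 34 × 23 × 11 = 8602 m³.
T = 0.161·V/[−S·ln(1−ᾱ)] = 0.161·8602/861.492 = 1.61 s.

1.61 s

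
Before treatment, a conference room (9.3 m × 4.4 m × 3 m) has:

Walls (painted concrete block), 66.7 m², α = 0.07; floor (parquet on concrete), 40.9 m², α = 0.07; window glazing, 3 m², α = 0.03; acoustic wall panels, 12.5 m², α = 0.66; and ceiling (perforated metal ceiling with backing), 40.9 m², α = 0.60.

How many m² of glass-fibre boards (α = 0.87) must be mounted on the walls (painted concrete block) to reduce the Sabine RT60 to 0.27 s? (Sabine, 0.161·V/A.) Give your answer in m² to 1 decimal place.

41.0

Summing Sᵢαᵢ: 4.669 + 2.863 + 0.090 + 8.250 + 24.540 → A₁ = 40.412 sabins.
V = 122.76 m³. Target absorption A₂ = 0.161 × 122.76 / 0.27 = 73.201 sabins.
Absorption to add: 73.201 − 40.412 = 32.789 sabins.
Net gain per m²: Δα = 0.87 − 0.07 = 0.80.
Panel area = 32.789 / 0.80 = 41.0 m².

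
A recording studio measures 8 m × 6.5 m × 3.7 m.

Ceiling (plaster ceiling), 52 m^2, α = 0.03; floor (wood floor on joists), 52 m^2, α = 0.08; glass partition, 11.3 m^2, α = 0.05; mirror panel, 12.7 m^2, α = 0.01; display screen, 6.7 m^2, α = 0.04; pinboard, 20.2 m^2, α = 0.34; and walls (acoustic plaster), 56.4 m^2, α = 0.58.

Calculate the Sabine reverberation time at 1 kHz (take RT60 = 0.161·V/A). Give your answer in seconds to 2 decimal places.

A = Σ Sᵢαᵢ = 52*0.03 + 52*0.08 + 11.3*0.05 + 12.7*0.01 + 6.7*0.04 + 20.2*0.34 + 56.4*0.58 = 46.260 sabins.
Volume V = 8 × 6.5 × 3.7 = 192.4 m³.
RT60 = 0.161 · V / A = 0.161 × 192.4 / 46.260 = 0.67 s.

0.67 seconds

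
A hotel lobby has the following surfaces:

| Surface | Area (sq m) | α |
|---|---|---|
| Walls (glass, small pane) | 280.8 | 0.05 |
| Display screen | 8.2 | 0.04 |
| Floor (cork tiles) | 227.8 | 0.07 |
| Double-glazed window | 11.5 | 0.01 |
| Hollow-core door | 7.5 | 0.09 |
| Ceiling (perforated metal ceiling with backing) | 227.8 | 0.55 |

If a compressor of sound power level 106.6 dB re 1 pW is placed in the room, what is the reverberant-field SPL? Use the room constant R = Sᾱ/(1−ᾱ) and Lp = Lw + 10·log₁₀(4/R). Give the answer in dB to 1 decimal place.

A = 156.394 sabins; S = 763.6 sq m.
ᾱ = 0.2048, so room constant R = A/(1−ᾱ) = 196.673 sq m.
Lp = 106.6 + 10·log₁₀(4/196.673) = 106.6 + (-16.92) = 89.7 dB.

89.7 dB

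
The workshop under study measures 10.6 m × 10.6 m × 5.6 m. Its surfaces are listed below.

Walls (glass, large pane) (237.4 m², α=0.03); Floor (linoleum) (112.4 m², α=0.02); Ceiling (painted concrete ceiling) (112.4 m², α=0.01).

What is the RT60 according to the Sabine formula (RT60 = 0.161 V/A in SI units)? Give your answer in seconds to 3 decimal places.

Total absorption A = 237.4*0.03 + 112.4*0.02 + 112.4*0.01
  = 7.122 + 2.248 + 1.124 = 10.494 m² sabins.
Room volume: 629.216 m³.
RT60 = 0.161 · V / A = 0.161 × 629.216 / 10.494 = 9.653 s.

9.653 seconds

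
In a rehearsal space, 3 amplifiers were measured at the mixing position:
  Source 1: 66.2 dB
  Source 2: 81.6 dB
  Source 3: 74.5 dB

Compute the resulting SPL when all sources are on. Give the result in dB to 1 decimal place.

82.5 dB

Σ 10^(Lᵢ/10) = 1.769e+08.
Combined level = 10 log₁₀(1.769e+08) = 82.5 dB.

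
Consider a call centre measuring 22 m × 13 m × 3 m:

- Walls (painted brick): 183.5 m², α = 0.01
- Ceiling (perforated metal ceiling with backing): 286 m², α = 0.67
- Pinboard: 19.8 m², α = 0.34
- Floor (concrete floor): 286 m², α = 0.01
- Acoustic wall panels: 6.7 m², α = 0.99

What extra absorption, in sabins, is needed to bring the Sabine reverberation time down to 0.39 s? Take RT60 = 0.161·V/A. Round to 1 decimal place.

Total absorption A₁ = 183.5·0.01 + 286·0.67 + 19.8·0.34 + 286·0.01 + 6.7·0.99
  = 1.835 + 191.620 + 6.732 + 2.860 + 6.633 = 209.680 m² sabins.
Target A₂ = 0.161·858/0.39 = 354.200 sabins (V = 858 m³).
Additional absorption ΔA = 354.200 − 209.680 = 144.5 sabins.

144.5 sabins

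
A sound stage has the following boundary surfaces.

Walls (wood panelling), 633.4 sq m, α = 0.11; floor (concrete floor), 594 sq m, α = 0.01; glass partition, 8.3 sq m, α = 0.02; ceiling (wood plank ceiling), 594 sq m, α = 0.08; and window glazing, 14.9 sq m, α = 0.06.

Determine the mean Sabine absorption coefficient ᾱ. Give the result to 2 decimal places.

0.07

S = Σ Sᵢ = 633.4 + 594 + 8.3 + 594 + 14.9 = 1844.6 sq m.
A = 633.4·0.11 + 594·0.01 + 8.3·0.02 + 594·0.08 + 14.9·0.06 = 124.194 sabins.
ᾱ = 124.194 / 1844.6 = 0.07.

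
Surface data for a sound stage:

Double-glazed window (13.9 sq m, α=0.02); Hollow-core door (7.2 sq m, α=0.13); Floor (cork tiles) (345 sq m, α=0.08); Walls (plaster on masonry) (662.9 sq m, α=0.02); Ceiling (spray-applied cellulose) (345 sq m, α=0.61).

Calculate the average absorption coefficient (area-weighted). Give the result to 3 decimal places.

0.184

Total surface area S = 1374.0 sq m.
A = 13.9×0.02 + 7.2×0.13 + 345×0.08 + 662.9×0.02 + 345×0.61 = 252.522 sabins.
ᾱ = A/S = 0.184.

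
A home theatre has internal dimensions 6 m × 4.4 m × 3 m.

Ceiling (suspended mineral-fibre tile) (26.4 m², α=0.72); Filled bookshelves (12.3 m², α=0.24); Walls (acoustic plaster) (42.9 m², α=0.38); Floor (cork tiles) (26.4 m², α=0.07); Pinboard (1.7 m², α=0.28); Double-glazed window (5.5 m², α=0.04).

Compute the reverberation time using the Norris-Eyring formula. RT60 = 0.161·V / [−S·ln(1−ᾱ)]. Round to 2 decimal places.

0.25 seconds

Total surface area S = 26.4 + 12.3 + 42.9 + 26.4 + 1.7 + 5.5 = 115.2 m².
Σ(Sᵢαᵢ) = 26.4×0.72 + 12.3×0.24 + 42.9×0.38 + 26.4×0.07 + 1.7×0.28 + 5.5×0.04 = 40.806.
Mean coefficient ᾱ = A/S = 0.3542.
Eyring denominator: −S ln(1−ᾱ) = 50.373.
V = 6 × 4.4 × 3 = 79.2 m³.
T = 0.161·V/[−S·ln(1−ᾱ)] = 0.161·79.2/50.373 = 0.25 s.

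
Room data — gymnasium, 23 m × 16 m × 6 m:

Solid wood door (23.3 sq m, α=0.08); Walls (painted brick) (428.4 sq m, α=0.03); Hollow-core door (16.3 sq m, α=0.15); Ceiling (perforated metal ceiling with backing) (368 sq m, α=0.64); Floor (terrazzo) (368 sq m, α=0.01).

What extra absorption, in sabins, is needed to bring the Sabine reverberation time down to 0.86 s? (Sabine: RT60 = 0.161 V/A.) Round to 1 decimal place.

157.0 sabins

Summing Sᵢαᵢ: 1.864 + 12.852 + 2.445 + 235.520 + 3.680 → A₁ = 256.361 sabins.
Target A₂ = 0.161·2208/0.86 = 413.358 sabins (V = 2208 m³).
ΔA = A₂ − A₁ = 413.358 − 256.361 = 157.0 sabins.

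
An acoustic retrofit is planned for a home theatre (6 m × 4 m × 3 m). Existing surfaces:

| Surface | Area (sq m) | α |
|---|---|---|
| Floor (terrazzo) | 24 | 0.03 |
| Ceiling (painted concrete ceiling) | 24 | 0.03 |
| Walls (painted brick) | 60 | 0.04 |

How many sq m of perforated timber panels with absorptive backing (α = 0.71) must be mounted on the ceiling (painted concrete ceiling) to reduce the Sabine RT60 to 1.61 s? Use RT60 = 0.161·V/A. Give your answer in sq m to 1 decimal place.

A₁ = Σ Sᵢαᵢ = 24·0.03 + 24·0.03 + 60·0.04 = 3.840 sabins.
Required A₂ = 0.161·72/1.61 = 7.200 sabins.
ΔA needed = 7.200 − 3.840 = 3.360 sabins.
Each sq m of panel replacing the ceiling (painted concrete ceiling) adds (0.71 − 0.03) = 0.68 sabins.
Area = ΔA/Δα = 3.360/0.68 = 4.9 sq m.

4.9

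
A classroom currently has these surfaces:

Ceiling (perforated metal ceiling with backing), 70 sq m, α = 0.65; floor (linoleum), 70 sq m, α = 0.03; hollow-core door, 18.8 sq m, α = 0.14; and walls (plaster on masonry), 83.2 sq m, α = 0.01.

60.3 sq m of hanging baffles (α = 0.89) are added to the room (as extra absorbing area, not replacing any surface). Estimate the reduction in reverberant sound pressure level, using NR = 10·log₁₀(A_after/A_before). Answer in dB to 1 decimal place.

3.1 dB

A_before = Σ Sᵢαᵢ = 70×0.65 + 70×0.03 + 18.8×0.14 + 83.2×0.01 = 51.064 sabins.
Treatment contributes 60.3·0.89 = 53.667 sabins.
A_after = 51.064 + 53.667 = 104.731 sabins.
Reduction = 10 log₁₀(A_after/A_before) = 10 log₁₀(2.0510) = 3.1 dB.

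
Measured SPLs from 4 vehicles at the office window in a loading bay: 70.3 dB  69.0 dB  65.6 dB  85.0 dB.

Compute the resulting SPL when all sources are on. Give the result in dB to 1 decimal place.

85.3 dB

Σ 10^(Lᵢ/10) = 3.385e+08.
L_total = 10·log₁₀(3.385e+08) = 85.3 dB.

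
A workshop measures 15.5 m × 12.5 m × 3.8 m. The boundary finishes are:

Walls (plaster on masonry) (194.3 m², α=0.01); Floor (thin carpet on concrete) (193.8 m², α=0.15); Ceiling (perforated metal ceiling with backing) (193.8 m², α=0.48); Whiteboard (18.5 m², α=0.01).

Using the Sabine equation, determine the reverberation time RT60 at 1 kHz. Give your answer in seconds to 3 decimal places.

0.954 s

Equivalent absorption area: A = 194.3·0.01 + 193.8·0.15 + 193.8·0.48 + 18.5·0.01 = 124.222 m².
Volume V = 15.5 × 12.5 × 3.8 = 736.25 m³.
RT60 = 0.161 · V / A = 0.161 × 736.25 / 124.222 = 0.954 s.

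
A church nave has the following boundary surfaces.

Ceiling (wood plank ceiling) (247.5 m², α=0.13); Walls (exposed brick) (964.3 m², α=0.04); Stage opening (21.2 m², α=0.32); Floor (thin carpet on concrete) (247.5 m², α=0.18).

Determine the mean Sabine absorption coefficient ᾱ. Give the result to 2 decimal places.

Total surface area S = 1480.5 m².
A = 247.5×0.13 + 964.3×0.04 + 21.2×0.32 + 247.5×0.18 = 122.081 sabins.
ᾱ = A/S = 0.08.

0.08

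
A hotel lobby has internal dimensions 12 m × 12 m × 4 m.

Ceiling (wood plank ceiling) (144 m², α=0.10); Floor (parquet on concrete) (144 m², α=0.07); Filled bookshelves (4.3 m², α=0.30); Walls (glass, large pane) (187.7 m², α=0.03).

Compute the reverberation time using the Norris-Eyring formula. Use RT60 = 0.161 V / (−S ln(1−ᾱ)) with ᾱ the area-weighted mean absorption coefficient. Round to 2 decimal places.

Total surface area S = 144 + 144 + 4.3 + 187.7 = 480.0 m².
Σ(Sᵢαᵢ) = 144×0.10 + 144×0.07 + 4.3×0.30 + 187.7×0.03 = 31.401.
Mean coefficient ᾱ = A/S = 0.0654.
−S·ln(1−ᾱ) = −480.0 × ln(1 − 0.0654) = 32.466.
V = 12 × 12 × 4 = 576 m³.
RT60 = 0.161 × 576 / 32.466 = 2.86 s.

2.86 seconds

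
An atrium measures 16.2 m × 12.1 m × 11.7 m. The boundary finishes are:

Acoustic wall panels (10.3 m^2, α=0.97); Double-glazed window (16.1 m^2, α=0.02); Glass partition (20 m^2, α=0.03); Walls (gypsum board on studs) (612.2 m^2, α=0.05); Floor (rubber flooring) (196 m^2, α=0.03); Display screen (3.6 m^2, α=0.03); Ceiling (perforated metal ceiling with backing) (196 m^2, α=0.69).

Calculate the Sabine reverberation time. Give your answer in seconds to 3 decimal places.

A = Σ Sᵢαᵢ = 10.3×0.97 + 16.1×0.02 + 20×0.03 + 612.2×0.05 + 196×0.03 + 3.6×0.03 + 196×0.69 = 182.751 sabins.
Room volume: 2293.434 m³.
Sabine: RT60 = 0.161 × 2293.434 / 182.751 = 2.020 s.

2.020 seconds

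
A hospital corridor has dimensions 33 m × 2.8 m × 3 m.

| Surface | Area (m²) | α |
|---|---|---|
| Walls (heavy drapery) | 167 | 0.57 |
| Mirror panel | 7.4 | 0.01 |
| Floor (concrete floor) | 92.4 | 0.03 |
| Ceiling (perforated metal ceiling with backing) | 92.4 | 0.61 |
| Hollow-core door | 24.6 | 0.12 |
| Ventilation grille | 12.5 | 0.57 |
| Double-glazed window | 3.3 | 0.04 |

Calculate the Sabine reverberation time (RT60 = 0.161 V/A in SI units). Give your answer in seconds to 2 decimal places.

0.27 sec

Total absorption A = 167×0.57 + 7.4×0.01 + 92.4×0.03 + 92.4×0.61 + 24.6×0.12 + 12.5×0.57 + 3.3×0.04
  = 95.190 + 0.074 + 2.772 + 56.364 + 2.952 + 7.125 + 0.132 = 164.609 m² sabins.
V = 33·2.8·3 = 277.2 m³.
RT60 = 0.161 · V / A = 0.161 × 277.2 / 164.609 = 0.27 s.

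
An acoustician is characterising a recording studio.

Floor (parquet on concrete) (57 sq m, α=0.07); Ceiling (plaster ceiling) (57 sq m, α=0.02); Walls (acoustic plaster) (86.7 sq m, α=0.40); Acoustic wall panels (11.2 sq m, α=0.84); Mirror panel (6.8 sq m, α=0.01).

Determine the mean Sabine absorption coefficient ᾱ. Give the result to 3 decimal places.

0.225

Total surface area S = 218.7 sq m.
A = 57·0.07 + 57·0.02 + 86.7·0.40 + 11.2·0.84 + 6.8·0.01 = 49.286 sabins.
ᾱ = A/S = 0.225.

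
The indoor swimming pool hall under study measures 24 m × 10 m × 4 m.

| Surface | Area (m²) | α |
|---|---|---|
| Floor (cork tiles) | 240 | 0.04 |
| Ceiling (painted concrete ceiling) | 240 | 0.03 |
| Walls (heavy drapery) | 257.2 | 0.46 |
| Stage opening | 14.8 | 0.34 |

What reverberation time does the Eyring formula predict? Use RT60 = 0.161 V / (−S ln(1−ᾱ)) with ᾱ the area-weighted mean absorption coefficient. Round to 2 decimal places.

1.00 s

S = Σ Sᵢ = 752.0 m².
Absorption A = 240×0.04 + 240×0.03 + 257.2×0.46 + 14.8×0.34 = 140.144 sabins.
Mean coefficient ᾱ = A/S = 0.1864.
Eyring denominator: −S ln(1−ᾱ) = 155.127.
V = 24 × 10 × 4 = 960 m³.
RT60 = 0.161 × 960 / 155.127 = 1.00 s.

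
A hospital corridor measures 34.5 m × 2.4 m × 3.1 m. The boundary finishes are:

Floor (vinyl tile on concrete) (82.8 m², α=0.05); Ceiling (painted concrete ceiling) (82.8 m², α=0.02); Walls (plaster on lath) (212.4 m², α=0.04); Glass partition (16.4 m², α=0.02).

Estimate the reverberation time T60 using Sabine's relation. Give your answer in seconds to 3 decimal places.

Summing Sᵢαᵢ: 4.140 + 1.656 + 8.496 + 0.328 → A = 14.620 sabins.
Volume V = 34.5 × 2.4 × 3.1 = 256.68 m³.
RT60 = 0.161 · V / A = 0.161 × 256.68 / 14.620 = 2.827 s.

2.827 seconds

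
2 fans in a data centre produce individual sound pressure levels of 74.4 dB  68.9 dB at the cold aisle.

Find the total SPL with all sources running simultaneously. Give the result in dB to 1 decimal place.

Σ 10^(Lᵢ/10) = 3.53e+07.
Back to dB: 10·log₁₀ Σ = 75.5 dB.

75.5 dB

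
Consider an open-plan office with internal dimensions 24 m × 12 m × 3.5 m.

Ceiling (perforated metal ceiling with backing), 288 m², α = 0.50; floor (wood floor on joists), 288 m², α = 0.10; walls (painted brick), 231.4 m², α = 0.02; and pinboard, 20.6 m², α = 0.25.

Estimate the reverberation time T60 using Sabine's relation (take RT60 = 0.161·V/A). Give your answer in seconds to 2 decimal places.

0.89 sec

Total absorption A = 288*0.50 + 288*0.10 + 231.4*0.02 + 20.6*0.25
  = 144.000 + 28.800 + 4.628 + 5.150 = 182.578 m² sabins.
Volume V = 24 × 12 × 3.5 = 1008 m³.
RT60 = 0.161 · V / A = 0.161 × 1008 / 182.578 = 0.89 s.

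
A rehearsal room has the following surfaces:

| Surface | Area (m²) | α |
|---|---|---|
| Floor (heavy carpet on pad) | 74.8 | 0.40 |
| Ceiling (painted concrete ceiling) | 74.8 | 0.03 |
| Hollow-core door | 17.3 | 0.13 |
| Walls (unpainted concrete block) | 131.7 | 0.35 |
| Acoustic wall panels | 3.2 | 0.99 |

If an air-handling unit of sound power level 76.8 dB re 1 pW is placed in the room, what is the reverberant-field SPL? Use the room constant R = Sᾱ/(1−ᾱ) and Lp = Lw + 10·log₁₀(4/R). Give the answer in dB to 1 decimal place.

Σ(Sᵢαᵢ) = 74.8·0.40 + 74.8·0.03 + 17.3·0.13 + 131.7·0.35 + 3.2·0.99 = 83.676; total area S = 301.8 m².
ᾱ = 83.676/301.8 = 0.2773; R = Sᾱ/(1−ᾱ) = 83.676/(1−0.2773) = 115.782 m².
Lp = Lw + 10 log₁₀(4/R) = 76.8 -14.62 = 62.2 dB.

62.2 dB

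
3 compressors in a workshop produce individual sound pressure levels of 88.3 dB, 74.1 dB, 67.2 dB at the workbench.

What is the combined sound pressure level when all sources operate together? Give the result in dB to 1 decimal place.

88.5 dB

Sum in the linear (power) domain: Σ 10^(Lᵢ/10) = 10^(88.3/10) + 10^(74.1/10) + 10^(67.2/10) = 7.07e+08.
Back to dB: 10·log₁₀ Σ = 88.5 dB.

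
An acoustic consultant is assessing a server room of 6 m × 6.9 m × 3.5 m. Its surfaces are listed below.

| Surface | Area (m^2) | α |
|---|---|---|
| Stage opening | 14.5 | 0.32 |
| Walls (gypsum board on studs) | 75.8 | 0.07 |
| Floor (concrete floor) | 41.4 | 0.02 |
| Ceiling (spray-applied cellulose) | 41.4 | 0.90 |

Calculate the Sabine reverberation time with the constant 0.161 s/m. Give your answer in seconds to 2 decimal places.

0.49 s

Total absorption A = 14.5·0.32 + 75.8·0.07 + 41.4·0.02 + 41.4·0.90
  = 4.640 + 5.306 + 0.828 + 37.260 = 48.034 m^2 sabins.
Room volume: 144.9 m³.
T = 0.161 V/A = 0.161·144.9/48.034 = 0.49 s.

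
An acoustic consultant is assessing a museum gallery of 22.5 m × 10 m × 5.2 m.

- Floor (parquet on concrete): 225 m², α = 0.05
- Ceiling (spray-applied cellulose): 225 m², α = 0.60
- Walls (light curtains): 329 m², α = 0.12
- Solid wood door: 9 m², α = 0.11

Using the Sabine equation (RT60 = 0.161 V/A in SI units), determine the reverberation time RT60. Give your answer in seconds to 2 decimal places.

1.01 sec

Summing Sᵢαᵢ: 11.250 + 135.000 + 39.480 + 0.990 → A = 186.720 sabins.
V = 22.5·10·5.2 = 1170 m³.
Sabine: RT60 = 0.161 × 1170 / 186.720 = 1.01 s.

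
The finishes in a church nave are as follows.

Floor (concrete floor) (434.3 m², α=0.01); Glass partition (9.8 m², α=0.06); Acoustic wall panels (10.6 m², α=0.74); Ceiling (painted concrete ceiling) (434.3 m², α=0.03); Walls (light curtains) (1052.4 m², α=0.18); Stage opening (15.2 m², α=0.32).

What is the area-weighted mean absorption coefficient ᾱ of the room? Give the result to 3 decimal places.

Total surface area S = 1956.6 m².
A = 434.3×0.01 + 9.8×0.06 + 10.6×0.74 + 434.3×0.03 + 1052.4×0.18 + 15.2×0.32 = 220.100 sabins.
ᾱ = A/S = 0.112.

0.112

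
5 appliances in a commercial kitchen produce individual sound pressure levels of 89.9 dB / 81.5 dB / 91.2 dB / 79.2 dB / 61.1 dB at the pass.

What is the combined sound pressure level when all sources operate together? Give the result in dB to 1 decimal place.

Sum in the linear (power) domain: Σ 10^(Lᵢ/10) = 10^(89.9/10) + 10^(81.5/10) + 10^(91.2/10) + 10^(79.2/10) + 10^(61.1/10) = 2.521e+09.
Back to dB: 10·log₁₀ Σ = 94.0 dB.

94.0 dB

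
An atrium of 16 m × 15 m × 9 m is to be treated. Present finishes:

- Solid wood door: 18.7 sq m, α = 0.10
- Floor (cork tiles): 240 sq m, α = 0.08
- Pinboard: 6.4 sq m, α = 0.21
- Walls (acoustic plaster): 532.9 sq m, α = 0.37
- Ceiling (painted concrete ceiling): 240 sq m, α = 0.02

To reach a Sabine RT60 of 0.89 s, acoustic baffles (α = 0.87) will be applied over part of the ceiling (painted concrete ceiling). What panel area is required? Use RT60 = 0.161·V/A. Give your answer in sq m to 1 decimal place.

Equivalent absorption area: A₁ = 18.7×0.10 + 240×0.08 + 6.4×0.21 + 532.9×0.37 + 240×0.02 = 224.387 sq m.
V = 2160 m³. Target absorption A₂ = 0.161 × 2160 / 0.89 = 390.742 sabins.
ΔA needed = 390.742 − 224.387 = 166.355 sabins.
Net gain per sq m: Δα = 0.87 − 0.02 = 0.85.
Area = ΔA/Δα = 166.355/0.85 = 195.7 sq m.

195.7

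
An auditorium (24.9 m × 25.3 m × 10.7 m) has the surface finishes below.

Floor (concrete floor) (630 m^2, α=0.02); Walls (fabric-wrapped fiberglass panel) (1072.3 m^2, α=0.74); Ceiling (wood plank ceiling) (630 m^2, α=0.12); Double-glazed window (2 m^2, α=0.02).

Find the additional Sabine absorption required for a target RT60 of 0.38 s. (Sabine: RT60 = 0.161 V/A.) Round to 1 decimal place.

Summing Sᵢαᵢ: 12.600 + 793.502 + 75.600 + 0.040 → A₁ = 881.742 sabins.
For T = 0.38 s, need A₂ = 0.161·V/T = 0.161·6740.679/0.38 = 2855.919 sabins.
Shortfall: 2855.919 − 881.742 = 1974.2 sabins.

1974.2 sabins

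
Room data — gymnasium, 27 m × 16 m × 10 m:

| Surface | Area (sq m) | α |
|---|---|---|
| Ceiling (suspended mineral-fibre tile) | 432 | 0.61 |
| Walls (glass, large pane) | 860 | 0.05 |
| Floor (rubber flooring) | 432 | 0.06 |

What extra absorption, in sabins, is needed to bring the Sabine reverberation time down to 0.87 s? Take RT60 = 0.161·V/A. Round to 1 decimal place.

467.0 sabins

Equivalent absorption area: A₁ = 432·0.61 + 860·0.05 + 432·0.06 = 332.440 sq m.
Target A₂ = 0.161·4320/0.87 = 799.448 sabins (V = 4320 m³).
ΔA = A₂ − A₁ = 799.448 − 332.440 = 467.0 sabins.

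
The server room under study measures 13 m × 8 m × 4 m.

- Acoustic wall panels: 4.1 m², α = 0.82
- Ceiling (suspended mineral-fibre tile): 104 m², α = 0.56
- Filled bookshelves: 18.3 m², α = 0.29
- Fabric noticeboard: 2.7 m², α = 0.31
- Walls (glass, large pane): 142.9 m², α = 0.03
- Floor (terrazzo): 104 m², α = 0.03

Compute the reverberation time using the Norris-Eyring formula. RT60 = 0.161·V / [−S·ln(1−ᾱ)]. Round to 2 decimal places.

Total surface area S = 4.1 + 104 + 18.3 + 2.7 + 142.9 + 104 = 376.0 m².
Σ(Sᵢαᵢ) = 4.1·0.82 + 104·0.56 + 18.3·0.29 + 2.7·0.31 + 142.9·0.03 + 104·0.03 = 75.153.
ᾱ = 75.153 / 376.0 = 0.1999.
Eyring denominator: −S ln(1−ᾱ) = 83.855.
V = 13 × 8 × 4 = 416 m³.
RT60 = 0.161 × 416 / 83.855 = 0.80 s.

0.80 seconds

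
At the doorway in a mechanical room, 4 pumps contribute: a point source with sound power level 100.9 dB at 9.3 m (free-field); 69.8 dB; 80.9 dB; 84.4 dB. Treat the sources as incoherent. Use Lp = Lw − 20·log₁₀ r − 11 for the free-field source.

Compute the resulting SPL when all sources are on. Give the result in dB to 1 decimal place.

Source at 9.3 m: Lp = 100.9 − 20·log₁₀(9.3) − 11 = 70.5 dB.
Σ 10^(Lᵢ/10) = 4.192e+08.
Combined level = 10 log₁₀(4.192e+08) = 86.2 dB.

86.2 dB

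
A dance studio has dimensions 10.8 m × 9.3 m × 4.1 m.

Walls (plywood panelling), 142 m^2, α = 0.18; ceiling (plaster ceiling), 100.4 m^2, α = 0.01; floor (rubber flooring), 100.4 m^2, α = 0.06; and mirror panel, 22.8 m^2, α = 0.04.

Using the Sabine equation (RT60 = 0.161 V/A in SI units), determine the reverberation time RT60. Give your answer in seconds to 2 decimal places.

1.98 seconds

Summing Sᵢαᵢ: 25.560 + 1.004 + 6.024 + 0.912 → A = 33.500 sabins.
Room volume: 411.804 m³.
RT60 = 0.161 · V / A = 0.161 × 411.804 / 33.500 = 1.98 s.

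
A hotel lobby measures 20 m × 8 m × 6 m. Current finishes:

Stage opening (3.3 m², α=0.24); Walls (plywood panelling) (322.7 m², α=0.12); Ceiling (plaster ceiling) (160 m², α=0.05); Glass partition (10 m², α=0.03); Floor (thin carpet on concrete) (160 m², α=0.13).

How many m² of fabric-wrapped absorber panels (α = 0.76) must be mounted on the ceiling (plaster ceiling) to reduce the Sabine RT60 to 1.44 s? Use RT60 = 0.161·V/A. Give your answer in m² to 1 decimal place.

A₁ = Σ Sᵢαᵢ = 3.3×0.24 + 322.7×0.12 + 160×0.05 + 10×0.03 + 160×0.13 = 68.616 sabins.
V = 960 m³. Target absorption A₂ = 0.161 × 960 / 1.44 = 107.333 sabins.
ΔA needed = 107.333 − 68.616 = 38.717 sabins.
Net gain per m²: Δα = 0.76 − 0.05 = 0.71.
Area = ΔA/Δα = 38.717/0.71 = 54.5 m².

54.5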